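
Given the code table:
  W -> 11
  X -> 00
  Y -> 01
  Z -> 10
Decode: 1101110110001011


Decoding:
11 -> W
01 -> Y
11 -> W
01 -> Y
10 -> Z
00 -> X
10 -> Z
11 -> W


Result: WYWYZXZW


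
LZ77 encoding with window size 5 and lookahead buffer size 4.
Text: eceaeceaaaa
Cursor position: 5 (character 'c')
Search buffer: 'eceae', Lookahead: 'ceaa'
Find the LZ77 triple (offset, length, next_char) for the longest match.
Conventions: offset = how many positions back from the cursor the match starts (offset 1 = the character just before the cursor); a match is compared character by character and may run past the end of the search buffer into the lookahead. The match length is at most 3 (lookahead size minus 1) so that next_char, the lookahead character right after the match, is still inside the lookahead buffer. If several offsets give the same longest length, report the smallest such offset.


Try each offset into the search buffer:
  offset=1 (pos 4, char 'e'): match length 0
  offset=2 (pos 3, char 'a'): match length 0
  offset=3 (pos 2, char 'e'): match length 0
  offset=4 (pos 1, char 'c'): match length 3
  offset=5 (pos 0, char 'e'): match length 0
Longest match has length 3 at offset 4.
next_char = character at position 5 + 3 = 8 -> 'a'

Best match: offset=4, length=3 (matching 'cea' starting at position 1)
LZ77 triple: (4, 3, 'a')


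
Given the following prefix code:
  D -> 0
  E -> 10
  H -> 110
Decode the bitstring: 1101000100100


Decoding step by step:
Bits 110 -> H
Bits 10 -> E
Bits 0 -> D
Bits 0 -> D
Bits 10 -> E
Bits 0 -> D
Bits 10 -> E
Bits 0 -> D


Decoded message: HEDDEDED


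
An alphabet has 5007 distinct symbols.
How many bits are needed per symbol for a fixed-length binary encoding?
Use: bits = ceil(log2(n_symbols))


log2(5007) = 12.2897
Bracket: 2^12 = 4096 < 5007 <= 2^13 = 8192
So ceil(log2(5007)) = 13

bits = ceil(log2(5007)) = ceil(12.2897) = 13 bits


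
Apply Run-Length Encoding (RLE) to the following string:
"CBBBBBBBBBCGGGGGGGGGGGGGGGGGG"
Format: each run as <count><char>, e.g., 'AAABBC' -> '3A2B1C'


Scanning runs left to right:
  i=0: run of 'C' x 1 -> '1C'
  i=1: run of 'B' x 9 -> '9B'
  i=10: run of 'C' x 1 -> '1C'
  i=11: run of 'G' x 18 -> '18G'

RLE = 1C9B1C18G


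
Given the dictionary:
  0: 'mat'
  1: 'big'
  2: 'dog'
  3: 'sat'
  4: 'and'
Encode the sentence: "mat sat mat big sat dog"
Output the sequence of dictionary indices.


Look up each word in the dictionary:
  'mat' -> 0
  'sat' -> 3
  'mat' -> 0
  'big' -> 1
  'sat' -> 3
  'dog' -> 2

Encoded: [0, 3, 0, 1, 3, 2]


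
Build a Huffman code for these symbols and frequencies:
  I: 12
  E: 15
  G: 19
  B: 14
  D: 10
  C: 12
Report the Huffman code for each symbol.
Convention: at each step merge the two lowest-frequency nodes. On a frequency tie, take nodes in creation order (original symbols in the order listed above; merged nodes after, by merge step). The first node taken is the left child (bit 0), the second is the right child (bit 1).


Huffman tree construction:
Step 1: Merge D(10) + I(12) = 22
Step 2: Merge C(12) + B(14) = 26
Step 3: Merge E(15) + G(19) = 34
Step 4: Merge (D+I)(22) + (C+B)(26) = 48
Step 5: Merge (E+G)(34) + ((D+I)+(C+B))(48) = 82
Read each symbol's code off the tree from the root (left child = 0, right child = 1).

Codes:
  I: 101 (length 3)
  E: 00 (length 2)
  G: 01 (length 2)
  B: 111 (length 3)
  D: 100 (length 3)
  C: 110 (length 3)
Average code length: 212/82 = 2.5854 bits/symbol


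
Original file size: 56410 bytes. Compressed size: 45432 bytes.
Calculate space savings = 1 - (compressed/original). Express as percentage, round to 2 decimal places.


ratio = compressed/original = 45432/56410 = 0.805389
savings = 1 - ratio = 1 - 0.805389 = 0.194611
as a percentage: 0.194611 * 100 = 19.46%

Space savings = 1 - 45432/56410 = 19.46%


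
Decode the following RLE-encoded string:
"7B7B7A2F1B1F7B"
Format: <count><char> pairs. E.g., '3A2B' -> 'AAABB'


Expanding each <count><char> pair:
  7B -> 'BBBBBBB'
  7B -> 'BBBBBBB'
  7A -> 'AAAAAAA'
  2F -> 'FF'
  1B -> 'B'
  1F -> 'F'
  7B -> 'BBBBBBB'

Decoded = BBBBBBBBBBBBBBAAAAAAAFFBFBBBBBBB


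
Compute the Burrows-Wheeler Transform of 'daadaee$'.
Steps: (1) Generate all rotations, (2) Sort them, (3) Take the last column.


Rotations (sorted):
  0: $daadaee -> last char: e
  1: aadaee$d -> last char: d
  2: adaee$da -> last char: a
  3: aee$daad -> last char: d
  4: daadaee$ -> last char: $
  5: daee$daa -> last char: a
  6: e$daadae -> last char: e
  7: ee$daada -> last char: a


BWT = edad$aea


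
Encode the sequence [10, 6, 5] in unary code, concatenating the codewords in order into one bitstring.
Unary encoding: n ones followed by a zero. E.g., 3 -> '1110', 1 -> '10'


Encode each number as n ones followed by a terminating 0:
  10 -> 11111111110 (11 bits)
  6 -> 1111110 (7 bits)
  5 -> 111110 (6 bits)
Total length = 11 + 7 + 6 = 24 bits.

Unary([10, 6, 5]) = 111111111101111110111110 (24 bits)


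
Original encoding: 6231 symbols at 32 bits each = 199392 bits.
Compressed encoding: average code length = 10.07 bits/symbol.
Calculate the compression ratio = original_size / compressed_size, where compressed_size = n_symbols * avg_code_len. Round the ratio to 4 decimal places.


original_size = n_symbols * orig_bits = 6231 * 32 = 199392 bits
compressed_size = n_symbols * avg_code_len = 6231 * 10.07 = 62746.17 bits
ratio = original_size / compressed_size = 199392 / 62746.17 = 3.1778

Compression ratio = 3.1778


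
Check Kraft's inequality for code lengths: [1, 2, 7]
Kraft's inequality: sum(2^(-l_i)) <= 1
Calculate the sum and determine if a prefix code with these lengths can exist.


Sum = 2^(-1) + 2^(-2) + 2^(-7)
    = 0.5 + 0.25 + 0.0078125
    = 97/128 = 0.7578125
Since 0.7578125 <= 1, Kraft's inequality IS satisfied.
A prefix code with these lengths CAN exist.

Kraft sum = 0.7578125. Satisfied.


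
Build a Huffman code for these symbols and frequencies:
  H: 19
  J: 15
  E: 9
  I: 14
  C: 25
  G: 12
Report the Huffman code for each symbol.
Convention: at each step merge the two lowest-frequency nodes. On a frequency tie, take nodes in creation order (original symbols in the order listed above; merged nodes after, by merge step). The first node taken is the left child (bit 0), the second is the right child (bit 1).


Huffman tree construction:
Step 1: Merge E(9) + G(12) = 21
Step 2: Merge I(14) + J(15) = 29
Step 3: Merge H(19) + (E+G)(21) = 40
Step 4: Merge C(25) + (I+J)(29) = 54
Step 5: Merge (H+(E+G))(40) + (C+(I+J))(54) = 94
Read each symbol's code off the tree from the root (left child = 0, right child = 1).

Codes:
  H: 00 (length 2)
  J: 111 (length 3)
  E: 010 (length 3)
  I: 110 (length 3)
  C: 10 (length 2)
  G: 011 (length 3)
Average code length: 238/94 = 2.5319 bits/symbol


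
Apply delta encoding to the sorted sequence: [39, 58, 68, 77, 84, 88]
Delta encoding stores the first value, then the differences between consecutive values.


First value: 39
Deltas:
  58 - 39 = 19
  68 - 58 = 10
  77 - 68 = 9
  84 - 77 = 7
  88 - 84 = 4


Delta encoded: [39, 19, 10, 9, 7, 4]


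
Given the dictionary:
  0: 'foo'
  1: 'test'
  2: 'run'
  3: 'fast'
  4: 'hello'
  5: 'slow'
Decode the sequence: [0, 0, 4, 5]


Look up each index in the dictionary:
  0 -> 'foo'
  0 -> 'foo'
  4 -> 'hello'
  5 -> 'slow'

Decoded: "foo foo hello slow"


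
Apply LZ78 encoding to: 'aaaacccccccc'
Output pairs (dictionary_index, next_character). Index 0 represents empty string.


LZ78 encoding steps:
Dictionary: {0: ''}
Step 1: w='' (idx 0), next='a' -> output (0, 'a'), add 'a' as idx 1
Step 2: w='a' (idx 1), next='a' -> output (1, 'a'), add 'aa' as idx 2
Step 3: w='a' (idx 1), next='c' -> output (1, 'c'), add 'ac' as idx 3
Step 4: w='' (idx 0), next='c' -> output (0, 'c'), add 'c' as idx 4
Step 5: w='c' (idx 4), next='c' -> output (4, 'c'), add 'cc' as idx 5
Step 6: w='cc' (idx 5), next='c' -> output (5, 'c'), add 'ccc' as idx 6
Step 7: w='c' (idx 4), end of input -> output (4, '')


Encoded: [(0, 'a'), (1, 'a'), (1, 'c'), (0, 'c'), (4, 'c'), (5, 'c'), (4, '')]


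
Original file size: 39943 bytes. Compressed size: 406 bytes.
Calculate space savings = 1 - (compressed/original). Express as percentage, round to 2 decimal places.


ratio = compressed/original = 406/39943 = 0.010164
savings = 1 - ratio = 1 - 0.010164 = 0.989836
as a percentage: 0.989836 * 100 = 98.98%

Space savings = 1 - 406/39943 = 98.98%


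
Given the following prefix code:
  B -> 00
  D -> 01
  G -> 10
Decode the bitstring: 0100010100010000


Decoding step by step:
Bits 01 -> D
Bits 00 -> B
Bits 01 -> D
Bits 01 -> D
Bits 00 -> B
Bits 01 -> D
Bits 00 -> B
Bits 00 -> B


Decoded message: DBDDBDBB


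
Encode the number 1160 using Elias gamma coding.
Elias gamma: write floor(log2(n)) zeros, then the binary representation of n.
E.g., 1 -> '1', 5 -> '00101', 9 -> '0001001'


num_bits = floor(log2(1160)) + 1 = 11
leading_zeros = num_bits - 1 = 10
binary(1160) = 10010001000

Elias gamma(1160) = '0000000000' + '10010001000' = 000000000010010001000 (21 bits)


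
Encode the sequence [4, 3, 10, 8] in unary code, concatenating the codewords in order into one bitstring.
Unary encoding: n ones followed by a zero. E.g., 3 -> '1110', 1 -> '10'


Encode each number as n ones followed by a terminating 0:
  4 -> 11110 (5 bits)
  3 -> 1110 (4 bits)
  10 -> 11111111110 (11 bits)
  8 -> 111111110 (9 bits)
Total length = 5 + 4 + 11 + 9 = 29 bits.

Unary([4, 3, 10, 8]) = 11110111011111111110111111110 (29 bits)


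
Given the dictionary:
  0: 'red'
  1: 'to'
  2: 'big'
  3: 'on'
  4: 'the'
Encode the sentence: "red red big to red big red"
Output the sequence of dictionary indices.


Look up each word in the dictionary:
  'red' -> 0
  'red' -> 0
  'big' -> 2
  'to' -> 1
  'red' -> 0
  'big' -> 2
  'red' -> 0

Encoded: [0, 0, 2, 1, 0, 2, 0]


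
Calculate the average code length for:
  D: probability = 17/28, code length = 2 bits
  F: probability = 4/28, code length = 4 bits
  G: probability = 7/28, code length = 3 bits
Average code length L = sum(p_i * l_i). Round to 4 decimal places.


Weighted contributions p_i * l_i:
  D: (17/28) * 2 = 34/28
  F: (4/28) * 4 = 16/28
  G: (7/28) * 3 = 21/28
Sum = (34 + 16 + 21)/28 = 71/28

L = 71/28 = 2.5357 bits/symbol


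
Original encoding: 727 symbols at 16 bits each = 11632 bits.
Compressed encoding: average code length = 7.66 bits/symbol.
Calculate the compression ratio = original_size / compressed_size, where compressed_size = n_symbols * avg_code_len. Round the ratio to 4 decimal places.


original_size = n_symbols * orig_bits = 727 * 16 = 11632 bits
compressed_size = n_symbols * avg_code_len = 727 * 7.66 = 5568.82 bits
ratio = original_size / compressed_size = 11632 / 5568.82 = 2.0888

Compression ratio = 2.0888


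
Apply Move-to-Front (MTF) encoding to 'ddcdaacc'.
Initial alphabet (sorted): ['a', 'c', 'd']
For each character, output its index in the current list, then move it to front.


MTF encoding:
'd': index 2 in ['a', 'c', 'd'] -> ['d', 'a', 'c']
'd': index 0 in ['d', 'a', 'c'] -> ['d', 'a', 'c']
'c': index 2 in ['d', 'a', 'c'] -> ['c', 'd', 'a']
'd': index 1 in ['c', 'd', 'a'] -> ['d', 'c', 'a']
'a': index 2 in ['d', 'c', 'a'] -> ['a', 'd', 'c']
'a': index 0 in ['a', 'd', 'c'] -> ['a', 'd', 'c']
'c': index 2 in ['a', 'd', 'c'] -> ['c', 'a', 'd']
'c': index 0 in ['c', 'a', 'd'] -> ['c', 'a', 'd']


Output: [2, 0, 2, 1, 2, 0, 2, 0]


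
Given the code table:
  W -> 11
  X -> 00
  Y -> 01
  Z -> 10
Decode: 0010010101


Decoding:
00 -> X
10 -> Z
01 -> Y
01 -> Y
01 -> Y


Result: XZYYY


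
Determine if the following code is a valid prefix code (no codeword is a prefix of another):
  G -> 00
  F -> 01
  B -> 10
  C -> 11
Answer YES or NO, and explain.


Checking each pair (does one codeword prefix another?):
  G='00' vs F='01': no prefix
  G='00' vs B='10': no prefix
  G='00' vs C='11': no prefix
  F='01' vs G='00': no prefix
  F='01' vs B='10': no prefix
  F='01' vs C='11': no prefix
  B='10' vs G='00': no prefix
  B='10' vs F='01': no prefix
  B='10' vs C='11': no prefix
  C='11' vs G='00': no prefix
  C='11' vs F='01': no prefix
  C='11' vs B='10': no prefix
No violation found over all pairs.

YES -- this is a valid prefix code. No codeword is a prefix of any other codeword.


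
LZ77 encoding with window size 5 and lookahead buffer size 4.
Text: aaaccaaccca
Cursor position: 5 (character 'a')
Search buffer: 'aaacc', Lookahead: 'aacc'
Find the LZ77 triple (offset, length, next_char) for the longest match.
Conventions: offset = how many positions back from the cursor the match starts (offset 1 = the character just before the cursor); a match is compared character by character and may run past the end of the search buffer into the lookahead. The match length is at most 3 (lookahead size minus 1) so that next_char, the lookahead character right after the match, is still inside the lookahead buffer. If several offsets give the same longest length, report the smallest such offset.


Try each offset into the search buffer:
  offset=1 (pos 4, char 'c'): match length 0
  offset=2 (pos 3, char 'c'): match length 0
  offset=3 (pos 2, char 'a'): match length 1
  offset=4 (pos 1, char 'a'): match length 3
  offset=5 (pos 0, char 'a'): match length 2
Longest match has length 3 at offset 4.
next_char = character at position 5 + 3 = 8 -> 'c'

Best match: offset=4, length=3 (matching 'aac' starting at position 1)
LZ77 triple: (4, 3, 'c')


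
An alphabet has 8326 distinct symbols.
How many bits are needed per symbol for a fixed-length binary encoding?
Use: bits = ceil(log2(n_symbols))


log2(8326) = 13.0234
Bracket: 2^13 = 8192 < 8326 <= 2^14 = 16384
So ceil(log2(8326)) = 14

bits = ceil(log2(8326)) = ceil(13.0234) = 14 bits


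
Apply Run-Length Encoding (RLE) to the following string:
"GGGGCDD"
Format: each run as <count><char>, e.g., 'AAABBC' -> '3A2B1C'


Scanning runs left to right:
  i=0: run of 'G' x 4 -> '4G'
  i=4: run of 'C' x 1 -> '1C'
  i=5: run of 'D' x 2 -> '2D'

RLE = 4G1C2D


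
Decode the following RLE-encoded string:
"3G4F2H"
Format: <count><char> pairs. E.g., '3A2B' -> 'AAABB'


Expanding each <count><char> pair:
  3G -> 'GGG'
  4F -> 'FFFF'
  2H -> 'HH'

Decoded = GGGFFFFHH


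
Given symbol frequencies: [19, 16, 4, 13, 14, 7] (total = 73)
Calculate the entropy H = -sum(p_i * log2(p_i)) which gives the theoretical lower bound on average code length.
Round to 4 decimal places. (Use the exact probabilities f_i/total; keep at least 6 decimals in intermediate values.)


Per-symbol terms -p_i * log2(p_i) with p_i = f_i/73:
  p = 19/73 = 0.260274: log2(p) = -1.941897, -p*log2(p) = 0.505425
  p = 16/73 = 0.219178: log2(p) = -2.189825, -p*log2(p) = 0.479962
  p = 4/73 = 0.054795: log2(p) = -4.189825, -p*log2(p) = 0.229579
  p = 13/73 = 0.178082: log2(p) = -2.489385, -p*log2(p) = 0.443315
  p = 14/73 = 0.191781: log2(p) = -2.382470, -p*log2(p) = 0.456912
  p = 7/73 = 0.095890: log2(p) = -3.382470, -p*log2(p) = 0.324346
H = 0.505425 + 0.479962 + 0.229579 + 0.443315 + 0.456912 + 0.324346 = 2.439539

H = 2.4395 bits/symbol


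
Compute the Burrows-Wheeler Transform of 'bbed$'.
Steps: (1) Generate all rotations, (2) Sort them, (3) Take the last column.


Rotations (sorted):
  0: $bbed -> last char: d
  1: bbed$ -> last char: $
  2: bed$b -> last char: b
  3: d$bbe -> last char: e
  4: ed$bb -> last char: b


BWT = d$beb


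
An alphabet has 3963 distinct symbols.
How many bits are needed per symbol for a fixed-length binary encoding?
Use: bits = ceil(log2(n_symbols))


log2(3963) = 11.9524
Bracket: 2^11 = 2048 < 3963 <= 2^12 = 4096
So ceil(log2(3963)) = 12

bits = ceil(log2(3963)) = ceil(11.9524) = 12 bits


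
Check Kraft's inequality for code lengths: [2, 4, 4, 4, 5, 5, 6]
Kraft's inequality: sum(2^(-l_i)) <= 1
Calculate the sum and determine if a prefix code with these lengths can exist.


Sum = 2^(-2) + 2^(-4) + 2^(-4) + 2^(-4) + 2^(-5) + 2^(-5) + 2^(-6)
    = 0.25 + 0.0625 + 0.0625 + 0.0625 + 0.03125 + 0.03125 + 0.015625
    = 33/64 = 0.515625
Since 0.515625 <= 1, Kraft's inequality IS satisfied.
A prefix code with these lengths CAN exist.

Kraft sum = 0.515625. Satisfied.


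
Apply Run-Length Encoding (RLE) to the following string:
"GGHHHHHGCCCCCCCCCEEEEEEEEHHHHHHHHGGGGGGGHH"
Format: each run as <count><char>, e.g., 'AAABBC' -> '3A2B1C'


Scanning runs left to right:
  i=0: run of 'G' x 2 -> '2G'
  i=2: run of 'H' x 5 -> '5H'
  i=7: run of 'G' x 1 -> '1G'
  i=8: run of 'C' x 9 -> '9C'
  i=17: run of 'E' x 8 -> '8E'
  i=25: run of 'H' x 8 -> '8H'
  i=33: run of 'G' x 7 -> '7G'
  i=40: run of 'H' x 2 -> '2H'

RLE = 2G5H1G9C8E8H7G2H


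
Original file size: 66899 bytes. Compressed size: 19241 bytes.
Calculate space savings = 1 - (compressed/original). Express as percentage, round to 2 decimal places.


ratio = compressed/original = 19241/66899 = 0.287613
savings = 1 - ratio = 1 - 0.287613 = 0.712387
as a percentage: 0.712387 * 100 = 71.24%

Space savings = 1 - 19241/66899 = 71.24%


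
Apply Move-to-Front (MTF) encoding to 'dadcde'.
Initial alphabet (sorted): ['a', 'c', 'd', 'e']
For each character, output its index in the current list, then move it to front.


MTF encoding:
'd': index 2 in ['a', 'c', 'd', 'e'] -> ['d', 'a', 'c', 'e']
'a': index 1 in ['d', 'a', 'c', 'e'] -> ['a', 'd', 'c', 'e']
'd': index 1 in ['a', 'd', 'c', 'e'] -> ['d', 'a', 'c', 'e']
'c': index 2 in ['d', 'a', 'c', 'e'] -> ['c', 'd', 'a', 'e']
'd': index 1 in ['c', 'd', 'a', 'e'] -> ['d', 'c', 'a', 'e']
'e': index 3 in ['d', 'c', 'a', 'e'] -> ['e', 'd', 'c', 'a']


Output: [2, 1, 1, 2, 1, 3]


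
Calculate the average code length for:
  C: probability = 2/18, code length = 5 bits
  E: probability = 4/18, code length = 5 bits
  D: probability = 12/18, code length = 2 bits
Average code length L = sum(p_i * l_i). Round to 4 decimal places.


Weighted contributions p_i * l_i:
  C: (2/18) * 5 = 10/18
  E: (4/18) * 5 = 20/18
  D: (12/18) * 2 = 24/18
Sum = (10 + 20 + 24)/18 = 54/18

L = 54/18 = 3.0000 bits/symbol


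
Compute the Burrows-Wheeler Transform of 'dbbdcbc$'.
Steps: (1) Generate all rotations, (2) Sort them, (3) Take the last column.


Rotations (sorted):
  0: $dbbdcbc -> last char: c
  1: bbdcbc$d -> last char: d
  2: bc$dbbdc -> last char: c
  3: bdcbc$db -> last char: b
  4: c$dbbdcb -> last char: b
  5: cbc$dbbd -> last char: d
  6: dbbdcbc$ -> last char: $
  7: dcbc$dbb -> last char: b


BWT = cdcbbd$b


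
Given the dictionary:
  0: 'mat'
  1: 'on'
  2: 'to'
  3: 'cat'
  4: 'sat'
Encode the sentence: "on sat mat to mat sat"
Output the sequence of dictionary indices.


Look up each word in the dictionary:
  'on' -> 1
  'sat' -> 4
  'mat' -> 0
  'to' -> 2
  'mat' -> 0
  'sat' -> 4

Encoded: [1, 4, 0, 2, 0, 4]


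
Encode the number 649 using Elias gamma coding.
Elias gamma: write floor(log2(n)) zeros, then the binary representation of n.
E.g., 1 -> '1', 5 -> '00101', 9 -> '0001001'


num_bits = floor(log2(649)) + 1 = 10
leading_zeros = num_bits - 1 = 9
binary(649) = 1010001001

Elias gamma(649) = '000000000' + '1010001001' = 0000000001010001001 (19 bits)


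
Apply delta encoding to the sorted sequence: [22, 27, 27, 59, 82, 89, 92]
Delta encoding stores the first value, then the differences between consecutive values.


First value: 22
Deltas:
  27 - 22 = 5
  27 - 27 = 0
  59 - 27 = 32
  82 - 59 = 23
  89 - 82 = 7
  92 - 89 = 3


Delta encoded: [22, 5, 0, 32, 23, 7, 3]


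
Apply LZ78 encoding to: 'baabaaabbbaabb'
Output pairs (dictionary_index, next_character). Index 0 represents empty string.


LZ78 encoding steps:
Dictionary: {0: ''}
Step 1: w='' (idx 0), next='b' -> output (0, 'b'), add 'b' as idx 1
Step 2: w='' (idx 0), next='a' -> output (0, 'a'), add 'a' as idx 2
Step 3: w='a' (idx 2), next='b' -> output (2, 'b'), add 'ab' as idx 3
Step 4: w='a' (idx 2), next='a' -> output (2, 'a'), add 'aa' as idx 4
Step 5: w='ab' (idx 3), next='b' -> output (3, 'b'), add 'abb' as idx 5
Step 6: w='b' (idx 1), next='a' -> output (1, 'a'), add 'ba' as idx 6
Step 7: w='abb' (idx 5), end of input -> output (5, '')


Encoded: [(0, 'b'), (0, 'a'), (2, 'b'), (2, 'a'), (3, 'b'), (1, 'a'), (5, '')]


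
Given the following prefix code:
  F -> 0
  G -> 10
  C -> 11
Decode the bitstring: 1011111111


Decoding step by step:
Bits 10 -> G
Bits 11 -> C
Bits 11 -> C
Bits 11 -> C
Bits 11 -> C


Decoded message: GCCCC


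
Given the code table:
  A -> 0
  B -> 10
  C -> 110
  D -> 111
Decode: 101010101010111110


Decoding:
10 -> B
10 -> B
10 -> B
10 -> B
10 -> B
10 -> B
111 -> D
110 -> C


Result: BBBBBBDC


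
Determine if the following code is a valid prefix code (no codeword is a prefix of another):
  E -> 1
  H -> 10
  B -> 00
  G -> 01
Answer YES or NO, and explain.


Checking each pair (does one codeword prefix another?):
  E='1' vs H='10': prefix -- VIOLATION

NO -- this is NOT a valid prefix code. E (1) is a prefix of H (10).


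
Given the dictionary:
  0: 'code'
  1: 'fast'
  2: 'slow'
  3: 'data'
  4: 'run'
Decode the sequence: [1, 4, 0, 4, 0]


Look up each index in the dictionary:
  1 -> 'fast'
  4 -> 'run'
  0 -> 'code'
  4 -> 'run'
  0 -> 'code'

Decoded: "fast run code run code"


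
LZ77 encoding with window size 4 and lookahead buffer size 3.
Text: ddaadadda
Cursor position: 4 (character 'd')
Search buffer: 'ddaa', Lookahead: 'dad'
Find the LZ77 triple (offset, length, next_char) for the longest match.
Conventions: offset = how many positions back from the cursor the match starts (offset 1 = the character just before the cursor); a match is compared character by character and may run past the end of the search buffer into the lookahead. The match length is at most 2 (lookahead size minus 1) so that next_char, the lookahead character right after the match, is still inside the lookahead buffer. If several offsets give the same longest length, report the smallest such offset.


Try each offset into the search buffer:
  offset=1 (pos 3, char 'a'): match length 0
  offset=2 (pos 2, char 'a'): match length 0
  offset=3 (pos 1, char 'd'): match length 2
  offset=4 (pos 0, char 'd'): match length 1
Longest match has length 2 at offset 3.
next_char = character at position 4 + 2 = 6 -> 'd'

Best match: offset=3, length=2 (matching 'da' starting at position 1)
LZ77 triple: (3, 2, 'd')


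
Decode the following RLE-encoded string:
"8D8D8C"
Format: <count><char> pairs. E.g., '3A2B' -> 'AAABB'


Expanding each <count><char> pair:
  8D -> 'DDDDDDDD'
  8D -> 'DDDDDDDD'
  8C -> 'CCCCCCCC'

Decoded = DDDDDDDDDDDDDDDDCCCCCCCC


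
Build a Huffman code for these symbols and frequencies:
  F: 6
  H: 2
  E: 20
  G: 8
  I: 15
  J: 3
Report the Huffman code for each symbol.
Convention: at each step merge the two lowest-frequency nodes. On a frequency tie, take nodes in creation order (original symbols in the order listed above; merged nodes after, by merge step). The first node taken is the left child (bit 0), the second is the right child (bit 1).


Huffman tree construction:
Step 1: Merge H(2) + J(3) = 5
Step 2: Merge (H+J)(5) + F(6) = 11
Step 3: Merge G(8) + ((H+J)+F)(11) = 19
Step 4: Merge I(15) + (G+((H+J)+F))(19) = 34
Step 5: Merge E(20) + (I+(G+((H+J)+F)))(34) = 54
Read each symbol's code off the tree from the root (left child = 0, right child = 1).

Codes:
  F: 1111 (length 4)
  H: 11100 (length 5)
  E: 0 (length 1)
  G: 110 (length 3)
  I: 10 (length 2)
  J: 11101 (length 5)
Average code length: 123/54 = 2.2778 bits/symbol


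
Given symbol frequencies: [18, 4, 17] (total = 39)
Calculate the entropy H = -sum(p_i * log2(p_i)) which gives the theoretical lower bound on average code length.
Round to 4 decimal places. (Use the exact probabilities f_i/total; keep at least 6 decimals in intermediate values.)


Per-symbol terms -p_i * log2(p_i) with p_i = f_i/39:
  p = 18/39 = 0.461538: log2(p) = -1.115477, -p*log2(p) = 0.514836
  p = 4/39 = 0.102564: log2(p) = -3.285402, -p*log2(p) = 0.336964
  p = 17/39 = 0.435897: log2(p) = -1.197939, -p*log2(p) = 0.522179
H = 0.514836 + 0.336964 + 0.522179 = 1.373979

H = 1.374 bits/symbol


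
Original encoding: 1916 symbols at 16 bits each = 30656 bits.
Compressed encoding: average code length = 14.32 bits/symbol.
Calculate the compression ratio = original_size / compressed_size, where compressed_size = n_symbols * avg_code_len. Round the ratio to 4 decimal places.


original_size = n_symbols * orig_bits = 1916 * 16 = 30656 bits
compressed_size = n_symbols * avg_code_len = 1916 * 14.32 = 27437.12 bits
ratio = original_size / compressed_size = 30656 / 27437.12 = 1.1173

Compression ratio = 1.1173


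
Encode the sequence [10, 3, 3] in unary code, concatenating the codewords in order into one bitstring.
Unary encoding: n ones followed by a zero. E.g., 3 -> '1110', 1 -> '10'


Encode each number as n ones followed by a terminating 0:
  10 -> 11111111110 (11 bits)
  3 -> 1110 (4 bits)
  3 -> 1110 (4 bits)
Total length = 11 + 4 + 4 = 19 bits.

Unary([10, 3, 3]) = 1111111111011101110 (19 bits)


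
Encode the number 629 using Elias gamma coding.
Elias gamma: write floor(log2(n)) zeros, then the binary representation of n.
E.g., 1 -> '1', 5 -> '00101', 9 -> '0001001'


num_bits = floor(log2(629)) + 1 = 10
leading_zeros = num_bits - 1 = 9
binary(629) = 1001110101

Elias gamma(629) = '000000000' + '1001110101' = 0000000001001110101 (19 bits)


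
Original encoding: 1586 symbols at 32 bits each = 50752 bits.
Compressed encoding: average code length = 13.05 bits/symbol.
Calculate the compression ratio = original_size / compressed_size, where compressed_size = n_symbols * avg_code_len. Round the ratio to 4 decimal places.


original_size = n_symbols * orig_bits = 1586 * 32 = 50752 bits
compressed_size = n_symbols * avg_code_len = 1586 * 13.05 = 20697.3 bits
ratio = original_size / compressed_size = 50752 / 20697.3 = 2.4521

Compression ratio = 2.4521


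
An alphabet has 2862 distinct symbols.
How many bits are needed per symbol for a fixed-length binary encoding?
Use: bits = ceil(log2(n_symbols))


log2(2862) = 11.4828
Bracket: 2^11 = 2048 < 2862 <= 2^12 = 4096
So ceil(log2(2862)) = 12

bits = ceil(log2(2862)) = ceil(11.4828) = 12 bits


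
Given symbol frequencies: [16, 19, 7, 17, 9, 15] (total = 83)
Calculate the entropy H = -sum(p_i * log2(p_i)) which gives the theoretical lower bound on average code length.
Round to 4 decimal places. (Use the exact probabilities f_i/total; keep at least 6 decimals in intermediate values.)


Per-symbol terms -p_i * log2(p_i) with p_i = f_i/83:
  p = 16/83 = 0.192771: log2(p) = -2.375039, -p*log2(p) = 0.457839
  p = 19/83 = 0.228916: log2(p) = -2.127112, -p*log2(p) = 0.486929
  p = 7/83 = 0.084337: log2(p) = -3.567685, -p*log2(p) = 0.300889
  p = 17/83 = 0.204819: log2(p) = -2.287577, -p*log2(p) = 0.468540
  p = 9/83 = 0.108434: log2(p) = -3.205114, -p*log2(p) = 0.347543
  p = 15/83 = 0.180723: log2(p) = -2.468149, -p*log2(p) = 0.446051
H = 0.457839 + 0.486929 + 0.300889 + 0.468540 + 0.347543 + 0.446051 = 2.507791

H = 2.5078 bits/symbol


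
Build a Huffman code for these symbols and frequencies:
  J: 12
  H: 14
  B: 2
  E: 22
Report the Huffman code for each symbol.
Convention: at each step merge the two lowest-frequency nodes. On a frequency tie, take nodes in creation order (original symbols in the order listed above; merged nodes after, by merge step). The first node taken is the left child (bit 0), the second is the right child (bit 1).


Huffman tree construction:
Step 1: Merge B(2) + J(12) = 14
Step 2: Merge H(14) + (B+J)(14) = 28
Step 3: Merge E(22) + (H+(B+J))(28) = 50
Read each symbol's code off the tree from the root (left child = 0, right child = 1).

Codes:
  J: 111 (length 3)
  H: 10 (length 2)
  B: 110 (length 3)
  E: 0 (length 1)
Average code length: 92/50 = 1.8400 bits/symbol


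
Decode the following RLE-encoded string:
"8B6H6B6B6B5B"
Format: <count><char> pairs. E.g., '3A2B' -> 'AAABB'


Expanding each <count><char> pair:
  8B -> 'BBBBBBBB'
  6H -> 'HHHHHH'
  6B -> 'BBBBBB'
  6B -> 'BBBBBB'
  6B -> 'BBBBBB'
  5B -> 'BBBBB'

Decoded = BBBBBBBBHHHHHHBBBBBBBBBBBBBBBBBBBBBBB


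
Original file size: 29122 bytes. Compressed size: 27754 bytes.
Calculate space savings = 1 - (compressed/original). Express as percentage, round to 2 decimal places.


ratio = compressed/original = 27754/29122 = 0.953025
savings = 1 - ratio = 1 - 0.953025 = 0.046975
as a percentage: 0.046975 * 100 = 4.7%

Space savings = 1 - 27754/29122 = 4.7%


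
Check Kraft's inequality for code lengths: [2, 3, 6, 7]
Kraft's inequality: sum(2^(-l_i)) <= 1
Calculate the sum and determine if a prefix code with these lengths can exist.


Sum = 2^(-2) + 2^(-3) + 2^(-6) + 2^(-7)
    = 0.25 + 0.125 + 0.015625 + 0.0078125
    = 51/128 = 0.3984375
Since 0.3984375 <= 1, Kraft's inequality IS satisfied.
A prefix code with these lengths CAN exist.

Kraft sum = 0.3984375. Satisfied.


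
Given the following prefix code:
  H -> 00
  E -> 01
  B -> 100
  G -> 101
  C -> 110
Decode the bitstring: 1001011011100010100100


Decoding step by step:
Bits 100 -> B
Bits 101 -> G
Bits 101 -> G
Bits 110 -> C
Bits 00 -> H
Bits 101 -> G
Bits 00 -> H
Bits 100 -> B


Decoded message: BGGCHGHB


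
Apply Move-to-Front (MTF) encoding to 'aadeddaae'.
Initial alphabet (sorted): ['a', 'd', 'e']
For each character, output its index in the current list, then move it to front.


MTF encoding:
'a': index 0 in ['a', 'd', 'e'] -> ['a', 'd', 'e']
'a': index 0 in ['a', 'd', 'e'] -> ['a', 'd', 'e']
'd': index 1 in ['a', 'd', 'e'] -> ['d', 'a', 'e']
'e': index 2 in ['d', 'a', 'e'] -> ['e', 'd', 'a']
'd': index 1 in ['e', 'd', 'a'] -> ['d', 'e', 'a']
'd': index 0 in ['d', 'e', 'a'] -> ['d', 'e', 'a']
'a': index 2 in ['d', 'e', 'a'] -> ['a', 'd', 'e']
'a': index 0 in ['a', 'd', 'e'] -> ['a', 'd', 'e']
'e': index 2 in ['a', 'd', 'e'] -> ['e', 'a', 'd']


Output: [0, 0, 1, 2, 1, 0, 2, 0, 2]


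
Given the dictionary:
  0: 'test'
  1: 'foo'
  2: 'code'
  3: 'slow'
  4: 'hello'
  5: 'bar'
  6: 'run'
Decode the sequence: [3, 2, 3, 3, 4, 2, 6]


Look up each index in the dictionary:
  3 -> 'slow'
  2 -> 'code'
  3 -> 'slow'
  3 -> 'slow'
  4 -> 'hello'
  2 -> 'code'
  6 -> 'run'

Decoded: "slow code slow slow hello code run"


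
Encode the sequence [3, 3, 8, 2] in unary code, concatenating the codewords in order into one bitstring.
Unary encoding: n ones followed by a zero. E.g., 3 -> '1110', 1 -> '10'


Encode each number as n ones followed by a terminating 0:
  3 -> 1110 (4 bits)
  3 -> 1110 (4 bits)
  8 -> 111111110 (9 bits)
  2 -> 110 (3 bits)
Total length = 4 + 4 + 9 + 3 = 20 bits.

Unary([3, 3, 8, 2]) = 11101110111111110110 (20 bits)


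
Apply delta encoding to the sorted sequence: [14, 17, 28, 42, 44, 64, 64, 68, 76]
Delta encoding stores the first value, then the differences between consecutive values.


First value: 14
Deltas:
  17 - 14 = 3
  28 - 17 = 11
  42 - 28 = 14
  44 - 42 = 2
  64 - 44 = 20
  64 - 64 = 0
  68 - 64 = 4
  76 - 68 = 8


Delta encoded: [14, 3, 11, 14, 2, 20, 0, 4, 8]


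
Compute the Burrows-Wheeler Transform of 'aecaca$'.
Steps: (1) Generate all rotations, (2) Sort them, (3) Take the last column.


Rotations (sorted):
  0: $aecaca -> last char: a
  1: a$aecac -> last char: c
  2: aca$aec -> last char: c
  3: aecaca$ -> last char: $
  4: ca$aeca -> last char: a
  5: caca$ae -> last char: e
  6: ecaca$a -> last char: a


BWT = acc$aea


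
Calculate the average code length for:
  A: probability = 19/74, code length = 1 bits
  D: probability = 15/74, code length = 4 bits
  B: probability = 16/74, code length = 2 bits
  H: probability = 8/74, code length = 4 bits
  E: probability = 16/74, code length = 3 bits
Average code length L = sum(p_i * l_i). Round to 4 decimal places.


Weighted contributions p_i * l_i:
  A: (19/74) * 1 = 19/74
  D: (15/74) * 4 = 60/74
  B: (16/74) * 2 = 32/74
  H: (8/74) * 4 = 32/74
  E: (16/74) * 3 = 48/74
Sum = (19 + 60 + 32 + 32 + 48)/74 = 191/74

L = 191/74 = 2.5811 bits/symbol


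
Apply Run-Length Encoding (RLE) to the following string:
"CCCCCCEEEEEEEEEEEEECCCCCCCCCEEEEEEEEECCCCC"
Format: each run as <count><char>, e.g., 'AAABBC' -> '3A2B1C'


Scanning runs left to right:
  i=0: run of 'C' x 6 -> '6C'
  i=6: run of 'E' x 13 -> '13E'
  i=19: run of 'C' x 9 -> '9C'
  i=28: run of 'E' x 9 -> '9E'
  i=37: run of 'C' x 5 -> '5C'

RLE = 6C13E9C9E5C


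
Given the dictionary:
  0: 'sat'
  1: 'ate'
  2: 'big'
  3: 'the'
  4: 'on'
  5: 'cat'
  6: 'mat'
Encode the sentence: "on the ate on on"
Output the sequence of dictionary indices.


Look up each word in the dictionary:
  'on' -> 4
  'the' -> 3
  'ate' -> 1
  'on' -> 4
  'on' -> 4

Encoded: [4, 3, 1, 4, 4]


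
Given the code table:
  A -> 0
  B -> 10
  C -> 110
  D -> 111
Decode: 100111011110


Decoding:
10 -> B
0 -> A
111 -> D
0 -> A
111 -> D
10 -> B


Result: BADADB


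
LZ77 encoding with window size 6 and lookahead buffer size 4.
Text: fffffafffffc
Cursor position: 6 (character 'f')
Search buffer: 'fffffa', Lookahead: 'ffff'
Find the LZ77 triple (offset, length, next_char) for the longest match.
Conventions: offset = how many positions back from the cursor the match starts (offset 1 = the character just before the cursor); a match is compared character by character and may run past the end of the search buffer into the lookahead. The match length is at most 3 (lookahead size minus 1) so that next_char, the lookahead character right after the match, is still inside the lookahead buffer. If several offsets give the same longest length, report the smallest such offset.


Try each offset into the search buffer:
  offset=1 (pos 5, char 'a'): match length 0
  offset=2 (pos 4, char 'f'): match length 1
  offset=3 (pos 3, char 'f'): match length 2
  offset=4 (pos 2, char 'f'): match length 3
  offset=5 (pos 1, char 'f'): match length 3
  offset=6 (pos 0, char 'f'): match length 3
Longest match has length 3, found at offsets 4, 5, 6; take the smallest, offset 4.
next_char = character at position 6 + 3 = 9 -> 'f'

Best match: offset=4, length=3 (matching 'fff' starting at position 2)
LZ77 triple: (4, 3, 'f')


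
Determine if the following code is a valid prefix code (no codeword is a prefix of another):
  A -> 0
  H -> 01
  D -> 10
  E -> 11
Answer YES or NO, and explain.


Checking each pair (does one codeword prefix another?):
  A='0' vs H='01': prefix -- VIOLATION

NO -- this is NOT a valid prefix code. A (0) is a prefix of H (01).


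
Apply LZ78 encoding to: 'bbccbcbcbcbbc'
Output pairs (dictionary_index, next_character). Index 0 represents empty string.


LZ78 encoding steps:
Dictionary: {0: ''}
Step 1: w='' (idx 0), next='b' -> output (0, 'b'), add 'b' as idx 1
Step 2: w='b' (idx 1), next='c' -> output (1, 'c'), add 'bc' as idx 2
Step 3: w='' (idx 0), next='c' -> output (0, 'c'), add 'c' as idx 3
Step 4: w='bc' (idx 2), next='b' -> output (2, 'b'), add 'bcb' as idx 4
Step 5: w='c' (idx 3), next='b' -> output (3, 'b'), add 'cb' as idx 5
Step 6: w='cb' (idx 5), next='b' -> output (5, 'b'), add 'cbb' as idx 6
Step 7: w='c' (idx 3), end of input -> output (3, '')


Encoded: [(0, 'b'), (1, 'c'), (0, 'c'), (2, 'b'), (3, 'b'), (5, 'b'), (3, '')]


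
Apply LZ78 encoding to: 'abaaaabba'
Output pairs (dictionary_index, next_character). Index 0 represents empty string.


LZ78 encoding steps:
Dictionary: {0: ''}
Step 1: w='' (idx 0), next='a' -> output (0, 'a'), add 'a' as idx 1
Step 2: w='' (idx 0), next='b' -> output (0, 'b'), add 'b' as idx 2
Step 3: w='a' (idx 1), next='a' -> output (1, 'a'), add 'aa' as idx 3
Step 4: w='aa' (idx 3), next='b' -> output (3, 'b'), add 'aab' as idx 4
Step 5: w='b' (idx 2), next='a' -> output (2, 'a'), add 'ba' as idx 5


Encoded: [(0, 'a'), (0, 'b'), (1, 'a'), (3, 'b'), (2, 'a')]


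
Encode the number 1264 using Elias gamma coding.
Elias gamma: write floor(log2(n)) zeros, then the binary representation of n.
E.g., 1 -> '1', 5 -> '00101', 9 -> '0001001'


num_bits = floor(log2(1264)) + 1 = 11
leading_zeros = num_bits - 1 = 10
binary(1264) = 10011110000

Elias gamma(1264) = '0000000000' + '10011110000' = 000000000010011110000 (21 bits)


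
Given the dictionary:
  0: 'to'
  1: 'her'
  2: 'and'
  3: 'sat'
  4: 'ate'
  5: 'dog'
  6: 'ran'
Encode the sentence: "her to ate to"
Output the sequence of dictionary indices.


Look up each word in the dictionary:
  'her' -> 1
  'to' -> 0
  'ate' -> 4
  'to' -> 0

Encoded: [1, 0, 4, 0]


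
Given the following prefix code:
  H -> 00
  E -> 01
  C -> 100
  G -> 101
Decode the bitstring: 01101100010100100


Decoding step by step:
Bits 01 -> E
Bits 101 -> G
Bits 100 -> C
Bits 01 -> E
Bits 01 -> E
Bits 00 -> H
Bits 100 -> C


Decoded message: EGCEEHC


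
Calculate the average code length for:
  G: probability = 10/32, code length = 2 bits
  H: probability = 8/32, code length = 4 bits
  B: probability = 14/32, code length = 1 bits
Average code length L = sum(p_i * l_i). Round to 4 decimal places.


Weighted contributions p_i * l_i:
  G: (10/32) * 2 = 20/32
  H: (8/32) * 4 = 32/32
  B: (14/32) * 1 = 14/32
Sum = (20 + 32 + 14)/32 = 66/32

L = 66/32 = 2.0625 bits/symbol


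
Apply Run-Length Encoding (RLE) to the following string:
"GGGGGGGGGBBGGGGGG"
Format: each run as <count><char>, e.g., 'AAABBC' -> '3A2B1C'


Scanning runs left to right:
  i=0: run of 'G' x 9 -> '9G'
  i=9: run of 'B' x 2 -> '2B'
  i=11: run of 'G' x 6 -> '6G'

RLE = 9G2B6G


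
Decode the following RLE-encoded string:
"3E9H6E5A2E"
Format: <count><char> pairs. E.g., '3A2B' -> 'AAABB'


Expanding each <count><char> pair:
  3E -> 'EEE'
  9H -> 'HHHHHHHHH'
  6E -> 'EEEEEE'
  5A -> 'AAAAA'
  2E -> 'EE'

Decoded = EEEHHHHHHHHHEEEEEEAAAAAEE


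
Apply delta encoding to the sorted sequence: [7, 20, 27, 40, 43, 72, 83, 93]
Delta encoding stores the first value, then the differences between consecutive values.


First value: 7
Deltas:
  20 - 7 = 13
  27 - 20 = 7
  40 - 27 = 13
  43 - 40 = 3
  72 - 43 = 29
  83 - 72 = 11
  93 - 83 = 10


Delta encoded: [7, 13, 7, 13, 3, 29, 11, 10]


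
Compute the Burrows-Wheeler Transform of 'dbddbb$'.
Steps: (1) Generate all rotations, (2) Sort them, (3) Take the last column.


Rotations (sorted):
  0: $dbddbb -> last char: b
  1: b$dbddb -> last char: b
  2: bb$dbdd -> last char: d
  3: bddbb$d -> last char: d
  4: dbb$dbd -> last char: d
  5: dbddbb$ -> last char: $
  6: ddbb$db -> last char: b


BWT = bbddd$b


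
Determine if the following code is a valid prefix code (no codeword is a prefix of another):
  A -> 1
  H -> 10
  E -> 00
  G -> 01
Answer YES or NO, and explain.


Checking each pair (does one codeword prefix another?):
  A='1' vs H='10': prefix -- VIOLATION

NO -- this is NOT a valid prefix code. A (1) is a prefix of H (10).


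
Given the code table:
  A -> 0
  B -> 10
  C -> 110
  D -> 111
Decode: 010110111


Decoding:
0 -> A
10 -> B
110 -> C
111 -> D


Result: ABCD


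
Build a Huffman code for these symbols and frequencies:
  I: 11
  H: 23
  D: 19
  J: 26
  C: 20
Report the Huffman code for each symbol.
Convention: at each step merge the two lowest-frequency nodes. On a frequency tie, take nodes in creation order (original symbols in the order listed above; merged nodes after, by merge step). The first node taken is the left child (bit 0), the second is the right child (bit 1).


Huffman tree construction:
Step 1: Merge I(11) + D(19) = 30
Step 2: Merge C(20) + H(23) = 43
Step 3: Merge J(26) + (I+D)(30) = 56
Step 4: Merge (C+H)(43) + (J+(I+D))(56) = 99
Read each symbol's code off the tree from the root (left child = 0, right child = 1).

Codes:
  I: 110 (length 3)
  H: 01 (length 2)
  D: 111 (length 3)
  J: 10 (length 2)
  C: 00 (length 2)
Average code length: 228/99 = 2.3030 bits/symbol


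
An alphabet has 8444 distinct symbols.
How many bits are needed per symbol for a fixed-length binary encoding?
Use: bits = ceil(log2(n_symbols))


log2(8444) = 13.0437
Bracket: 2^13 = 8192 < 8444 <= 2^14 = 16384
So ceil(log2(8444)) = 14

bits = ceil(log2(8444)) = ceil(13.0437) = 14 bits


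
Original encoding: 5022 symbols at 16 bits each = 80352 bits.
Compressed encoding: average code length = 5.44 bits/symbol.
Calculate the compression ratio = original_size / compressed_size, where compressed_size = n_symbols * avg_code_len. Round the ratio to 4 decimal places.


original_size = n_symbols * orig_bits = 5022 * 16 = 80352 bits
compressed_size = n_symbols * avg_code_len = 5022 * 5.44 = 27319.68 bits
ratio = original_size / compressed_size = 80352 / 27319.68 = 2.9412

Compression ratio = 2.9412
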